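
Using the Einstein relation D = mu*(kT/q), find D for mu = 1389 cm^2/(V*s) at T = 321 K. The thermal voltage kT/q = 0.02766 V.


Step 1: D = mu * (kT/q)
Step 2: D = 1389 * 0.02766
Step 3: D = 38.42 cm^2/s

38.42


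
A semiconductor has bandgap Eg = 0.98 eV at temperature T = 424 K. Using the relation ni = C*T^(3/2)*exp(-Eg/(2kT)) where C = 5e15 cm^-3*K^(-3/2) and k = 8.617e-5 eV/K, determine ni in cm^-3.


Step 1: Compute kT = 8.617e-5 * 424 = 0.03653608 eV
Step 2: Exponent = -Eg/(2kT) = -0.98/(2*0.03653608) = -13.41140
Step 3: T^(3/2) = 424^1.5 = 8730.69
Step 4: ni = 5e15 * 8730.69 * exp(-13.41140) = 6.54e+13 cm^-3

6.54e+13


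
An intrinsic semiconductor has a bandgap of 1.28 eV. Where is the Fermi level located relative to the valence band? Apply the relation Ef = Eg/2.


Step 1: For an intrinsic semiconductor, the Fermi level sits at midgap.
Step 2: Ef = Eg / 2 = 1.28 / 2 = 0.64 eV

0.64


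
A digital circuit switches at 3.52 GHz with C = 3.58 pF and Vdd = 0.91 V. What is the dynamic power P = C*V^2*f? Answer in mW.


Step 1: V^2 = 0.91^2 = 0.8281 V^2
Step 2: P = C*V^2*f = 3.58e-12 F * 0.8281 * 3.52e9 Hz
Step 3: P = 1.043538496e-02 W
Step 4: P = 10.435 mW

10.435


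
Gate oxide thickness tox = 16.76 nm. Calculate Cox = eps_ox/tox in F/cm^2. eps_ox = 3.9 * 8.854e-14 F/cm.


Step 1: eps_ox = 3.9 * 8.854e-14 = 3.45306e-13 F/cm
Step 2: tox in cm = 16.76 nm * 1e-7 = 1.6760e-06 cm
Step 3: Cox = 3.45306e-13 / 1.6760e-06 = 2.06e-07 F/cm^2

2.06e-07


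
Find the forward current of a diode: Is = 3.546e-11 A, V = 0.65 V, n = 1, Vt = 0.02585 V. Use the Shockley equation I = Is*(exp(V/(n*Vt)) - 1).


Step 1: V/(n*Vt) = 0.65/(1*0.02585) = 25.1451
Step 2: exp(25.1451) = 8.3249e+10
Step 3: I = 3.546e-11 * (8.3249e+10 - 1) = 2.95e+00 A

2.95e+00


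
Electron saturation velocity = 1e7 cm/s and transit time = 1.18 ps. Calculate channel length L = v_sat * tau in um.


Step 1: tau in seconds = 1.18 ps * 1e-12 = 1.1800e-12 s
Step 2: L = v_sat * tau = 1e7 * 1.1800e-12 = 1.1800e-05 cm
Step 3: L in um = 1.1800e-05 * 1e4 = 0.118 um

0.118


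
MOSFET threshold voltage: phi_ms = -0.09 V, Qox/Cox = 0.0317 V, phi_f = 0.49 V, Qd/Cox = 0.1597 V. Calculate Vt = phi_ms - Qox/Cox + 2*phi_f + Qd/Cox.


Step 1: Vt = phi_ms - Qox/Cox + 2*phi_f + Qd/Cox
Step 2: Vt = -0.09 - 0.0317 + 2*0.49 + 0.1597
Step 3: Vt = -0.09 - 0.0317 + 0.98 + 0.1597
Step 4: Vt = 1.018 V

1.018


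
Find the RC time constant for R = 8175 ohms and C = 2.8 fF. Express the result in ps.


Step 1: tau = R * C
Step 2: tau = 8175 * 2.8 fF = 8175 * 2.8e-15 F
Step 3: tau = 2.289e-11 s = 22.89 ps

22.89


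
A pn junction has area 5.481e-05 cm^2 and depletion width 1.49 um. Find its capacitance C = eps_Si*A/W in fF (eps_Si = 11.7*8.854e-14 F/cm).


Step 1: eps_Si = 11.7 * 8.854e-14 = 1.035918e-12 F/cm
Step 2: W in cm = 1.49 * 1e-4 = 1.49e-04 cm
Step 3: C = 1.035918e-12 * 5.481e-05 / 1.49e-04 = 3.810649e-13 F
Step 4: C = 381.06 fF

381.06


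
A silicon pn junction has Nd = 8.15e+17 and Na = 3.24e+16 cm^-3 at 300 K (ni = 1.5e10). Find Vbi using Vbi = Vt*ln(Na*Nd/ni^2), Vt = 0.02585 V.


Step 1: Compute Na*Nd/ni^2 = 3.24e+16 * 8.15e+17 / (1.5e10)^2 = 1.1736e+14
Step 2: ln(1.1736e+14) = 32.3963
Step 3: Vbi = 0.02585 * 32.3963 = 0.837 V

0.837


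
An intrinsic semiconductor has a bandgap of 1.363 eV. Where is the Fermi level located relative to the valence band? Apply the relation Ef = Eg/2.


Step 1: For an intrinsic semiconductor, the Fermi level sits at midgap.
Step 2: Ef = Eg / 2 = 1.363 / 2 = 0.6815 eV

0.6815


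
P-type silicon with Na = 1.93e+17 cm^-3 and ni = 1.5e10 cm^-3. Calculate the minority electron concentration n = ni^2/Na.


Step 1: Majority hole concentration p ≈ Na = 1.93e+17 cm^-3
Step 2: n = ni^2 / Na = (1.5e10)^2 / 1.93e+17
Step 3: n = 1.17e+03 cm^-3

1.17e+03


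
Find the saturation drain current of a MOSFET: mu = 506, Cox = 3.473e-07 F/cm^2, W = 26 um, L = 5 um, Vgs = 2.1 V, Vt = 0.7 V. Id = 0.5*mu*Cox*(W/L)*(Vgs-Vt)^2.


Step 1: Overdrive voltage Vov = Vgs - Vt = 2.1 - 0.7 = 1.4 V
Step 2: W/L = 26/5 = 5.2
Step 3: Id = 0.5 * 506 * 3.473e-07 * 5.2 * 1.4^2
Step 4: Id = 8.96e-04 A

8.96e-04


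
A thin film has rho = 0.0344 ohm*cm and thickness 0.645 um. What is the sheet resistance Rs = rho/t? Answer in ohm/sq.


Step 1: Convert thickness to cm: t = 0.645 um = 6.4500e-05 cm
Step 2: Rs = rho / t = 0.0344 / 6.4500e-05
Step 3: Rs = 533.3 ohm/sq

533.3


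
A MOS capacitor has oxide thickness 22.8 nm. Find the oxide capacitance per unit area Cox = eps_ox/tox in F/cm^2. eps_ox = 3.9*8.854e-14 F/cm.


Step 1: eps_ox = 3.9 * 8.854e-14 = 3.45306e-13 F/cm
Step 2: tox in cm = 22.8 nm * 1e-7 = 2.2800e-06 cm
Step 3: Cox = 3.45306e-13 / 2.2800e-06 = 1.51e-07 F/cm^2

1.51e-07


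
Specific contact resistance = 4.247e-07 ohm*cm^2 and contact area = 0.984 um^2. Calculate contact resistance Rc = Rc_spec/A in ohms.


Step 1: Convert area to cm^2: 0.984 um^2 = 9.8400e-09 cm^2
Step 2: Rc = Rc_spec / A = 4.247e-07 / 9.8400e-09
Step 3: Rc = 4.32e+01 ohms

4.32e+01


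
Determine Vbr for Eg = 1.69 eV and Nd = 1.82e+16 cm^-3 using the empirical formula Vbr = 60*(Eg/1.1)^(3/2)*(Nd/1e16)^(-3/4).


Step 1: Eg/1.1 = 1.69/1.1 = 1.536364
Step 2: (Eg/1.1)^1.5 = 1.536364^1.5 = 1.904326
Step 3: (Nd/1e16)^(-0.75) = (1.82)^(-0.75) = 0.638185
Step 4: Vbr = 60 * 1.904326 * 0.638185 = 72.9 V

72.9


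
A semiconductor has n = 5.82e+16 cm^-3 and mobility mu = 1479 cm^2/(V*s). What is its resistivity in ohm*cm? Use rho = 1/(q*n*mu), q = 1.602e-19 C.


Step 1: sigma = q * n * mu = 1.602e-19 * 5.82e+16 * 1479 = 1.37897e+01 S/cm
Step 2: rho = 1 / sigma = 1 / 1.37897e+01 = 0.07252 ohm*cm

0.07252


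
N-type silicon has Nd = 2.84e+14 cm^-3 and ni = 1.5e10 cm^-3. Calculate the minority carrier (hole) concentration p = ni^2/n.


Step 1: Since Nd >> ni, n ≈ Nd = 2.84e+14 cm^-3
Step 2: p = ni^2 / n = (1.5e10)^2 / 2.84e+14
Step 3: p = 2.25e20 / 2.84e+14 = 7.92e+05 cm^-3

7.92e+05


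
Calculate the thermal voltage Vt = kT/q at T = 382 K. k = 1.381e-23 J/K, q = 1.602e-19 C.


Step 1: kT = 1.381e-23 * 382 = 5.27542e-21 J
Step 2: Vt = kT/q = 5.27542e-21 / 1.602e-19
Step 3: Vt = 0.03293 V

0.03293


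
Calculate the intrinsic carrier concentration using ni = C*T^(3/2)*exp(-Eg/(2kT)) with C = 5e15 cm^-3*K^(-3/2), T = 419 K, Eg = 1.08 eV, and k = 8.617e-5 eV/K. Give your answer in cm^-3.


Step 1: Compute kT = 8.617e-5 * 419 = 0.03610523 eV
Step 2: Exponent = -Eg/(2kT) = -1.08/(2*0.03610523) = -14.95628
Step 3: T^(3/2) = 419^1.5 = 8576.72
Step 4: ni = 5e15 * 8576.72 * exp(-14.95628) = 1.37e+13 cm^-3

1.37e+13


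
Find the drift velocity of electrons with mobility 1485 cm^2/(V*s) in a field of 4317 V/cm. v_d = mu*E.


Step 1: v_d = mu * E
Step 2: v_d = 1485 * 4317 = 6410745
Step 3: v_d = 6.41e+06 cm/s

6.41e+06


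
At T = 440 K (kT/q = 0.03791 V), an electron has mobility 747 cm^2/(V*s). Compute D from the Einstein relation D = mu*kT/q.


Step 1: D = mu * (kT/q)
Step 2: D = 747 * 0.03791
Step 3: D = 28.32 cm^2/s

28.32


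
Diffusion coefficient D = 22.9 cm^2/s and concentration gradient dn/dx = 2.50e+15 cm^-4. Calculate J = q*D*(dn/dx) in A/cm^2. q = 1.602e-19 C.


Step 1: J = q * D * (dn/dx)
Step 2: J = 1.602e-19 * 22.9 * 2.50e+15
Step 3: J = 9.17e-03 A/cm^2

9.17e-03


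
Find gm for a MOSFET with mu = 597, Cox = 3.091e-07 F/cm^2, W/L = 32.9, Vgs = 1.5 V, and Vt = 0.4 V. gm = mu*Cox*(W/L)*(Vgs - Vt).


Step 1: Vov = Vgs - Vt = 1.5 - 0.4 = 1.1 V
Step 2: gm = mu * Cox * (W/L) * Vov
Step 3: gm = 597 * 3.091e-07 * 32.9 * 1.1 = 6.68e-03 S

6.68e-03


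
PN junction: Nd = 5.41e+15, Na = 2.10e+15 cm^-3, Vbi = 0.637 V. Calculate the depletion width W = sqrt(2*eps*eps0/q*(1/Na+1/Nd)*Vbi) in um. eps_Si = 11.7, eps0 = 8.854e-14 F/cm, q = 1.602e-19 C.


Step 1: 1/Na + 1/Nd = 1/2.10e+15 + 1/5.41e+15 = 6.61033e-16
Step 2: 2*eps*eps0/q = 2*11.7*8.854e-14/1.602e-19 = 1.293281e+07
Step 3: W^2 = 1.293281e+07 * 6.61033e-16 * 0.637 = 5.44572e-09
Step 4: W = sqrt(5.44572e-09) = 7.380e-05 cm = 0.738 um

0.738


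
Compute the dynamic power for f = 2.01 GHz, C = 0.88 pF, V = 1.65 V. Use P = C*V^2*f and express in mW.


Step 1: V^2 = 1.65^2 = 2.7225 V^2
Step 2: P = C*V^2*f = 0.88e-12 F * 2.7225 * 2.01e9 Hz
Step 3: P = 4.815558e-03 W
Step 4: P = 4.816 mW

4.816


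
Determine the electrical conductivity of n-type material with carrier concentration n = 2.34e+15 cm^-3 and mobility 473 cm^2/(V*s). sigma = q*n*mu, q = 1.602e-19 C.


Step 1: sigma = q * n * mu
Step 2: sigma = 1.602e-19 * 2.34e+15 * 473
Step 3: sigma = 1.773e-01 S/cm

1.773e-01


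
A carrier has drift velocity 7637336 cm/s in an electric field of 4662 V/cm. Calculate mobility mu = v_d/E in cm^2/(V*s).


Step 1: mu = v_d / E
Step 2: mu = 7637336 / 4662
Step 3: mu = 1638.21 cm^2/(V*s)

1638.21


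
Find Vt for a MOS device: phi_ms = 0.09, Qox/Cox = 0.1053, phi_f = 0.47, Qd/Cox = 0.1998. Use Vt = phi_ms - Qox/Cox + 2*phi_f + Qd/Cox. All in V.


Step 1: Vt = phi_ms - Qox/Cox + 2*phi_f + Qd/Cox
Step 2: Vt = 0.09 - 0.1053 + 2*0.47 + 0.1998
Step 3: Vt = 0.09 - 0.1053 + 0.94 + 0.1998
Step 4: Vt = 1.1245 V

1.1245


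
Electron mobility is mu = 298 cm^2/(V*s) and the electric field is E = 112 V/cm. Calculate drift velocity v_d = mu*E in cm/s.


Step 1: v_d = mu * E
Step 2: v_d = 298 * 112 = 33376
Step 3: v_d = 3.34e+04 cm/s

3.34e+04


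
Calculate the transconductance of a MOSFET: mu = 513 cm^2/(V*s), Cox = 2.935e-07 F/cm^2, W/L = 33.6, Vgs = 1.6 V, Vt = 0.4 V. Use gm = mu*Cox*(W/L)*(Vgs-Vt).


Step 1: Vov = Vgs - Vt = 1.6 - 0.4 = 1.2 V
Step 2: gm = mu * Cox * (W/L) * Vov
Step 3: gm = 513 * 2.935e-07 * 33.6 * 1.2 = 6.07e-03 S

6.07e-03


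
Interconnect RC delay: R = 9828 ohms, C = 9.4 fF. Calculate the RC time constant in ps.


Step 1: tau = R * C
Step 2: tau = 9828 * 9.4 fF = 9828 * 9.4e-15 F
Step 3: tau = 9.23832e-11 s = 92.3832 ps

92.3832


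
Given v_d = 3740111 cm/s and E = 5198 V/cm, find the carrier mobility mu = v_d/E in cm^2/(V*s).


Step 1: mu = v_d / E
Step 2: mu = 3740111 / 5198
Step 3: mu = 719.53 cm^2/(V*s)

719.53


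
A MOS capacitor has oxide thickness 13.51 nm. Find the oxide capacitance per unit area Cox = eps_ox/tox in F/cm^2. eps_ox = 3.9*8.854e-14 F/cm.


Step 1: eps_ox = 3.9 * 8.854e-14 = 3.45306e-13 F/cm
Step 2: tox in cm = 13.51 nm * 1e-7 = 1.3510e-06 cm
Step 3: Cox = 3.45306e-13 / 1.3510e-06 = 2.56e-07 F/cm^2

2.56e-07


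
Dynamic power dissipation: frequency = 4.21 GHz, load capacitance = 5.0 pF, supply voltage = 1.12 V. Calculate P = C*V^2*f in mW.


Step 1: V^2 = 1.12^2 = 1.2544 V^2
Step 2: P = C*V^2*f = 5.0e-12 F * 1.2544 * 4.21e9 Hz
Step 3: P = 2.640512e-02 W
Step 4: P = 26.405 mW

26.405


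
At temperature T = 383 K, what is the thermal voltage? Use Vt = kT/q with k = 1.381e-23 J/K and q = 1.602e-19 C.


Step 1: kT = 1.381e-23 * 383 = 5.28923e-21 J
Step 2: Vt = kT/q = 5.28923e-21 / 1.602e-19
Step 3: Vt = 0.03302 V

0.03302


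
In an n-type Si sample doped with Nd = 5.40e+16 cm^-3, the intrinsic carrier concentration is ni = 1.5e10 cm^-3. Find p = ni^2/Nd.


Step 1: Since Nd >> ni, n ≈ Nd = 5.40e+16 cm^-3
Step 2: p = ni^2 / n = (1.5e10)^2 / 5.40e+16
Step 3: p = 2.25e20 / 5.40e+16 = 4.17e+03 cm^-3

4.17e+03


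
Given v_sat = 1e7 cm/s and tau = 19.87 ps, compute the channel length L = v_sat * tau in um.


Step 1: tau in seconds = 19.87 ps * 1e-12 = 1.9870e-11 s
Step 2: L = v_sat * tau = 1e7 * 1.9870e-11 = 1.9870e-04 cm
Step 3: L in um = 1.9870e-04 * 1e4 = 1.987 um

1.987


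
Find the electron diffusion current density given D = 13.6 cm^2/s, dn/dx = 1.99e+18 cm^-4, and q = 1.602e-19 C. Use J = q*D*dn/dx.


Step 1: J = q * D * (dn/dx)
Step 2: J = 1.602e-19 * 13.6 * 1.99e+18
Step 3: J = 4.34e+00 A/cm^2

4.34e+00


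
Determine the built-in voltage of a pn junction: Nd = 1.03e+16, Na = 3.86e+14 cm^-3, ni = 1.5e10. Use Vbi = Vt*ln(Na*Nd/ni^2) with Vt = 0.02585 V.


Step 1: Compute Na*Nd/ni^2 = 3.86e+14 * 1.03e+16 / (1.5e10)^2 = 1.7670e+10
Step 2: ln(1.7670e+10) = 23.5951
Step 3: Vbi = 0.02585 * 23.5951 = 0.61 V

0.61


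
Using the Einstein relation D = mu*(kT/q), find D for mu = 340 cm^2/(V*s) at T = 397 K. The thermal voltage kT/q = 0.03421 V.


Step 1: D = mu * (kT/q)
Step 2: D = 340 * 0.03421
Step 3: D = 11.63 cm^2/s

11.63


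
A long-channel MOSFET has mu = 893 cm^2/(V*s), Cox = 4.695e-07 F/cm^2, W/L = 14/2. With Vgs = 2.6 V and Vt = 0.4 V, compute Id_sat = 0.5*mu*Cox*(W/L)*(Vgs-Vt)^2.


Step 1: Overdrive voltage Vov = Vgs - Vt = 2.6 - 0.4 = 2.2 V
Step 2: W/L = 14/2 = 7
Step 3: Id = 0.5 * 893 * 4.695e-07 * 7 * 2.2^2
Step 4: Id = 7.10e-03 A

7.10e-03


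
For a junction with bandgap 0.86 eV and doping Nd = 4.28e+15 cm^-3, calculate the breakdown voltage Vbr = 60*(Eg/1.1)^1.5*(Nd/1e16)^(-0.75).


Step 1: Eg/1.1 = 0.86/1.1 = 0.781818
Step 2: (Eg/1.1)^1.5 = 0.781818^1.5 = 0.691287
Step 3: (Nd/1e16)^(-0.75) = (0.428)^(-0.75) = 1.889806
Step 4: Vbr = 60 * 0.691287 * 1.889806 = 78.4 V

78.4


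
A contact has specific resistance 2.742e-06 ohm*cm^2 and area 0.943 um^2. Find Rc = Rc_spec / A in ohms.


Step 1: Convert area to cm^2: 0.943 um^2 = 9.4300e-09 cm^2
Step 2: Rc = Rc_spec / A = 2.742e-06 / 9.4300e-09
Step 3: Rc = 2.91e+02 ohms

2.91e+02


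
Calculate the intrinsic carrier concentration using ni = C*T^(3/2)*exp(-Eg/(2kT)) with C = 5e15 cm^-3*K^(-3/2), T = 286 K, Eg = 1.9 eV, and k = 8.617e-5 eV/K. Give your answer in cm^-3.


Step 1: Compute kT = 8.617e-5 * 286 = 0.02464462 eV
Step 2: Exponent = -Eg/(2kT) = -1.9/(2*0.02464462) = -38.54797
Step 3: T^(3/2) = 286^1.5 = 4836.70
Step 4: ni = 5e15 * 4836.70 * exp(-38.54797) = 4.39e+02 cm^-3

4.39e+02


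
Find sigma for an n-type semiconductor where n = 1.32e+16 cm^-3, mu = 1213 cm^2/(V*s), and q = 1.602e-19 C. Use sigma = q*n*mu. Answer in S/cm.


Step 1: sigma = q * n * mu
Step 2: sigma = 1.602e-19 * 1.32e+16 * 1213
Step 3: sigma = 2.565e+00 S/cm

2.565e+00


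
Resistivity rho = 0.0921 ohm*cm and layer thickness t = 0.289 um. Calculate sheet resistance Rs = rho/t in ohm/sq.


Step 1: Convert thickness to cm: t = 0.289 um = 2.8900e-05 cm
Step 2: Rs = rho / t = 0.0921 / 2.8900e-05
Step 3: Rs = 3186.9 ohm/sq

3186.9


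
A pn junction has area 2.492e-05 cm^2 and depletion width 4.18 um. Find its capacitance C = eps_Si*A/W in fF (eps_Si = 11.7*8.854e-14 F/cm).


Step 1: eps_Si = 11.7 * 8.854e-14 = 1.035918e-12 F/cm
Step 2: W in cm = 4.18 * 1e-4 = 4.18e-04 cm
Step 3: C = 1.035918e-12 * 2.492e-05 / 4.18e-04 = 6.175856e-14 F
Step 4: C = 61.76 fF

61.76


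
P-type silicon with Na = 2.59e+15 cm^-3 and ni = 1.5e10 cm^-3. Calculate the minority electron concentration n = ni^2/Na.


Step 1: Majority hole concentration p ≈ Na = 2.59e+15 cm^-3
Step 2: n = ni^2 / Na = (1.5e10)^2 / 2.59e+15
Step 3: n = 8.69e+04 cm^-3

8.69e+04


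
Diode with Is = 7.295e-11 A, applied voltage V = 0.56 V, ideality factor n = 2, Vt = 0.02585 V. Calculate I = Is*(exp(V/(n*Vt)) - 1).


Step 1: V/(n*Vt) = 0.56/(2*0.02585) = 10.8317
Step 2: exp(10.8317) = 5.0600e+04
Step 3: I = 7.295e-11 * (5.0600e+04 - 1) = 3.69e-06 A

3.69e-06


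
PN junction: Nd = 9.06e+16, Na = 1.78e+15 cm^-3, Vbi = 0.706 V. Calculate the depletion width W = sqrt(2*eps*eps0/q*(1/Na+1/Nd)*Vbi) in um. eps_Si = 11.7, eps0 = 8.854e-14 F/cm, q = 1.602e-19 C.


Step 1: 1/Na + 1/Nd = 1/1.78e+15 + 1/9.06e+16 = 5.72835e-16
Step 2: 2*eps*eps0/q = 2*11.7*8.854e-14/1.602e-19 = 1.293281e+07
Step 3: W^2 = 1.293281e+07 * 5.72835e-16 * 0.706 = 5.23031e-09
Step 4: W = sqrt(5.23031e-09) = 7.232e-05 cm = 0.7232 um

0.7232


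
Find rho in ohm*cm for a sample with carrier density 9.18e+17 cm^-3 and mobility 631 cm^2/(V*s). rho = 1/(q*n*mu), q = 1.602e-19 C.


Step 1: sigma = q * n * mu = 1.602e-19 * 9.18e+17 * 631 = 9.27971e+01 S/cm
Step 2: rho = 1 / sigma = 1 / 9.27971e+01 = 0.01078 ohm*cm

0.01078


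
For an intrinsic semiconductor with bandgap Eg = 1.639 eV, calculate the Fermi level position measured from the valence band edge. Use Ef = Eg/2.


Step 1: For an intrinsic semiconductor, the Fermi level sits at midgap.
Step 2: Ef = Eg / 2 = 1.639 / 2 = 0.8195 eV

0.8195


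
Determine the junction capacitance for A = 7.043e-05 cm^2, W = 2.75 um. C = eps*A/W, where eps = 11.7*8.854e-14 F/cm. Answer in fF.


Step 1: eps_Si = 11.7 * 8.854e-14 = 1.035918e-12 F/cm
Step 2: W in cm = 2.75 * 1e-4 = 2.75e-04 cm
Step 3: C = 1.035918e-12 * 7.043e-05 / 2.75e-04 = 2.653080e-13 F
Step 4: C = 265.31 fF

265.31


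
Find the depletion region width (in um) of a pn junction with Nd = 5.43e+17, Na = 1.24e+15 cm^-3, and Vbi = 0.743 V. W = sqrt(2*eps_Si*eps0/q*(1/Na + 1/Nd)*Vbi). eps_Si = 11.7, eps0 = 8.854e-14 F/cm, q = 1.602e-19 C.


Step 1: 1/Na + 1/Nd = 1/1.24e+15 + 1/5.43e+17 = 8.08293e-16
Step 2: 2*eps*eps0/q = 2*11.7*8.854e-14/1.602e-19 = 1.293281e+07
Step 3: W^2 = 1.293281e+07 * 8.08293e-16 * 0.743 = 7.76695e-09
Step 4: W = sqrt(7.76695e-09) = 8.813e-05 cm = 0.8813 um

0.8813


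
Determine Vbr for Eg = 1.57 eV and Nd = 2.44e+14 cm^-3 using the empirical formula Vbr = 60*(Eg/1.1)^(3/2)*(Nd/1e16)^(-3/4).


Step 1: Eg/1.1 = 1.57/1.1 = 1.427273
Step 2: (Eg/1.1)^1.5 = 1.427273^1.5 = 1.705142
Step 3: (Nd/1e16)^(-0.75) = (0.0244)^(-0.75) = 16.197860
Step 4: Vbr = 60 * 1.705142 * 16.197860 = 1657.2 V

1657.2


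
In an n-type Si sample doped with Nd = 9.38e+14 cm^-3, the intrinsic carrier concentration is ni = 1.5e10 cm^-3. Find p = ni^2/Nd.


Step 1: Since Nd >> ni, n ≈ Nd = 9.38e+14 cm^-3
Step 2: p = ni^2 / n = (1.5e10)^2 / 9.38e+14
Step 3: p = 2.25e20 / 9.38e+14 = 2.40e+05 cm^-3

2.40e+05


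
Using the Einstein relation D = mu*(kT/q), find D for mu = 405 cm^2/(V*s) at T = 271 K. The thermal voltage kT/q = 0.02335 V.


Step 1: D = mu * (kT/q)
Step 2: D = 405 * 0.02335
Step 3: D = 9.46 cm^2/s

9.46


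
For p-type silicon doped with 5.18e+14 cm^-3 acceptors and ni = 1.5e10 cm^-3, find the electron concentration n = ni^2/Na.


Step 1: Majority hole concentration p ≈ Na = 5.18e+14 cm^-3
Step 2: n = ni^2 / Na = (1.5e10)^2 / 5.18e+14
Step 3: n = 4.34e+05 cm^-3

4.34e+05


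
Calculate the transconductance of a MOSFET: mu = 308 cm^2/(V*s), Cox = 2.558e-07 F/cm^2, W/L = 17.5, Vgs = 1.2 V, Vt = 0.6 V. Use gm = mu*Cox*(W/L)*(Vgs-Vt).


Step 1: Vov = Vgs - Vt = 1.2 - 0.6 = 0.6 V
Step 2: gm = mu * Cox * (W/L) * Vov
Step 3: gm = 308 * 2.558e-07 * 17.5 * 0.6 = 8.27e-04 S

8.27e-04


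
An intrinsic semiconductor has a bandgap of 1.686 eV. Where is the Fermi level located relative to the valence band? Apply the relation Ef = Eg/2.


Step 1: For an intrinsic semiconductor, the Fermi level sits at midgap.
Step 2: Ef = Eg / 2 = 1.686 / 2 = 0.843 eV

0.843


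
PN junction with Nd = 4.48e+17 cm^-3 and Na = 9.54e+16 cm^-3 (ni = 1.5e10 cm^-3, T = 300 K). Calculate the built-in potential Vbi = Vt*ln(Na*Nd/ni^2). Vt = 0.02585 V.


Step 1: Compute Na*Nd/ni^2 = 9.54e+16 * 4.48e+17 / (1.5e10)^2 = 1.8995e+14
Step 2: ln(1.8995e+14) = 32.8778
Step 3: Vbi = 0.02585 * 32.8778 = 0.85 V

0.85


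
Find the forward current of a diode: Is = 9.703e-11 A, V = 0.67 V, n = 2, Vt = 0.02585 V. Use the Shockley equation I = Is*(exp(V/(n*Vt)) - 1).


Step 1: V/(n*Vt) = 0.67/(2*0.02585) = 12.9594
Step 2: exp(12.9594) = 4.2481e+05
Step 3: I = 9.703e-11 * (4.2481e+05 - 1) = 4.12e-05 A

4.12e-05


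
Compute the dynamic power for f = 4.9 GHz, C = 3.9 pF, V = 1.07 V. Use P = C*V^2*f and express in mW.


Step 1: V^2 = 1.07^2 = 1.1449 V^2
Step 2: P = C*V^2*f = 3.9e-12 F * 1.1449 * 4.9e9 Hz
Step 3: P = 2.1879039e-02 W
Step 4: P = 21.879 mW

21.879


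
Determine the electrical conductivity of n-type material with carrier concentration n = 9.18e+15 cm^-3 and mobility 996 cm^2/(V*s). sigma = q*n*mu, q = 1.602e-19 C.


Step 1: sigma = q * n * mu
Step 2: sigma = 1.602e-19 * 9.18e+15 * 996
Step 3: sigma = 1.465e+00 S/cm

1.465e+00


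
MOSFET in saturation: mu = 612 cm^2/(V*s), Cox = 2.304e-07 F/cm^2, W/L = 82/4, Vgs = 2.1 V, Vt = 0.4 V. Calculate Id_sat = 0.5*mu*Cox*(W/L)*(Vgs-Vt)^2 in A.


Step 1: Overdrive voltage Vov = Vgs - Vt = 2.1 - 0.4 = 1.7 V
Step 2: W/L = 82/4 = 20.5
Step 3: Id = 0.5 * 612 * 2.304e-07 * 20.5 * 1.7^2
Step 4: Id = 4.18e-03 A

4.18e-03


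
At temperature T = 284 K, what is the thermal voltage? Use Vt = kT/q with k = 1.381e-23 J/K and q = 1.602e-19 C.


Step 1: kT = 1.381e-23 * 284 = 3.92204e-21 J
Step 2: Vt = kT/q = 3.92204e-21 / 1.602e-19
Step 3: Vt = 0.02448 V

0.02448


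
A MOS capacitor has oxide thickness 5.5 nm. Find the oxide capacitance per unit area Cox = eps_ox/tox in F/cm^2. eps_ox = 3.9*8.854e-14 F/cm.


Step 1: eps_ox = 3.9 * 8.854e-14 = 3.45306e-13 F/cm
Step 2: tox in cm = 5.5 nm * 1e-7 = 5.5000e-07 cm
Step 3: Cox = 3.45306e-13 / 5.5000e-07 = 6.28e-07 F/cm^2

6.28e-07


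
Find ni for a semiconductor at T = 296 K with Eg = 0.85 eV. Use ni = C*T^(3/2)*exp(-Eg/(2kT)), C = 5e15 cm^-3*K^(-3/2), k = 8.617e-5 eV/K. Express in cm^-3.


Step 1: Compute kT = 8.617e-5 * 296 = 0.02550632 eV
Step 2: Exponent = -Eg/(2kT) = -0.85/(2*0.02550632) = -16.66254
Step 3: T^(3/2) = 296^1.5 = 5092.58
Step 4: ni = 5e15 * 5092.58 * exp(-16.66254) = 1.48e+12 cm^-3

1.48e+12


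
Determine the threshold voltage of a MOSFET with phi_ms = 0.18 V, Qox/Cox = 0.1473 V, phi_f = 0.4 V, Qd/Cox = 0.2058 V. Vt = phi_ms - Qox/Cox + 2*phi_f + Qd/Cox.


Step 1: Vt = phi_ms - Qox/Cox + 2*phi_f + Qd/Cox
Step 2: Vt = 0.18 - 0.1473 + 2*0.4 + 0.2058
Step 3: Vt = 0.18 - 0.1473 + 0.8 + 0.2058
Step 4: Vt = 1.0385 V

1.0385


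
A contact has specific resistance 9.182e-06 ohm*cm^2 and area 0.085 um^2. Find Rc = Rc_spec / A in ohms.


Step 1: Convert area to cm^2: 0.085 um^2 = 8.5000e-10 cm^2
Step 2: Rc = Rc_spec / A = 9.182e-06 / 8.5000e-10
Step 3: Rc = 1.08e+04 ohms

1.08e+04


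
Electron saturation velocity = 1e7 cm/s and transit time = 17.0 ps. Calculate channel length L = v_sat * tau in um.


Step 1: tau in seconds = 17.0 ps * 1e-12 = 1.7000e-11 s
Step 2: L = v_sat * tau = 1e7 * 1.7000e-11 = 1.7000e-04 cm
Step 3: L in um = 1.7000e-04 * 1e4 = 1.7 um

1.7


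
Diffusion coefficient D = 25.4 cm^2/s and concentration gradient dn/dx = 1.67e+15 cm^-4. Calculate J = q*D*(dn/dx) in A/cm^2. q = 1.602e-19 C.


Step 1: J = q * D * (dn/dx)
Step 2: J = 1.602e-19 * 25.4 * 1.67e+15
Step 3: J = 6.80e-03 A/cm^2

6.80e-03


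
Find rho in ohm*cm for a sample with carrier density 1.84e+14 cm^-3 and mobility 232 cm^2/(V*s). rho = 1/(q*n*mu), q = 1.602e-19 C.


Step 1: sigma = q * n * mu = 1.602e-19 * 1.84e+14 * 232 = 6.83862e-03 S/cm
Step 2: rho = 1 / sigma = 1 / 6.83862e-03 = 146.2 ohm*cm

146.2


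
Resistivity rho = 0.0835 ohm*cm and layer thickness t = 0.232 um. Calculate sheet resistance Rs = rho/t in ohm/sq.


Step 1: Convert thickness to cm: t = 0.232 um = 2.3200e-05 cm
Step 2: Rs = rho / t = 0.0835 / 2.3200e-05
Step 3: Rs = 3599.1 ohm/sq

3599.1


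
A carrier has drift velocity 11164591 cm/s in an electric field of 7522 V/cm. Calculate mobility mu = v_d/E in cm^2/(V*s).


Step 1: mu = v_d / E
Step 2: mu = 11164591 / 7522
Step 3: mu = 1484.26 cm^2/(V*s)

1484.26


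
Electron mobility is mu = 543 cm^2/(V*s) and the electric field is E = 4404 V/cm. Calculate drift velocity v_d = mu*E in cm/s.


Step 1: v_d = mu * E
Step 2: v_d = 543 * 4404 = 2391372
Step 3: v_d = 2.39e+06 cm/s

2.39e+06


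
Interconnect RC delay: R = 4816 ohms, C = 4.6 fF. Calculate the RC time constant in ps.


Step 1: tau = R * C
Step 2: tau = 4816 * 4.6 fF = 4816 * 4.6e-15 F
Step 3: tau = 2.21536e-11 s = 22.1536 ps

22.1536


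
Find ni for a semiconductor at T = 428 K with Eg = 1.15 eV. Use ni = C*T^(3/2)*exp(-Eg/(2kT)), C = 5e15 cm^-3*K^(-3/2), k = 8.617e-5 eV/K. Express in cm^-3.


Step 1: Compute kT = 8.617e-5 * 428 = 0.03688076 eV
Step 2: Exponent = -Eg/(2kT) = -1.15/(2*0.03688076) = -15.59079
Step 3: T^(3/2) = 428^1.5 = 8854.53
Step 4: ni = 5e15 * 8854.53 * exp(-15.59079) = 7.50e+12 cm^-3

7.50e+12


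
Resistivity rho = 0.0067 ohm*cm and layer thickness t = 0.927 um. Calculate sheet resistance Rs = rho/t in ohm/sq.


Step 1: Convert thickness to cm: t = 0.927 um = 9.2700e-05 cm
Step 2: Rs = rho / t = 0.0067 / 9.2700e-05
Step 3: Rs = 72.3 ohm/sq

72.3


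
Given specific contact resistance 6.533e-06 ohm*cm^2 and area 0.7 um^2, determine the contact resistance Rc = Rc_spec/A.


Step 1: Convert area to cm^2: 0.7 um^2 = 7.0000e-09 cm^2
Step 2: Rc = Rc_spec / A = 6.533e-06 / 7.0000e-09
Step 3: Rc = 9.33e+02 ohms

9.33e+02


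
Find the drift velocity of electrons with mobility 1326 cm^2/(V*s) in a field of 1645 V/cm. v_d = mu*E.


Step 1: v_d = mu * E
Step 2: v_d = 1326 * 1645 = 2181270
Step 3: v_d = 2.18e+06 cm/s

2.18e+06


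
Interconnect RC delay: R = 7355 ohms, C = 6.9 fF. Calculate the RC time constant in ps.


Step 1: tau = R * C
Step 2: tau = 7355 * 6.9 fF = 7355 * 6.9e-15 F
Step 3: tau = 5.07495e-11 s = 50.7495 ps

50.7495


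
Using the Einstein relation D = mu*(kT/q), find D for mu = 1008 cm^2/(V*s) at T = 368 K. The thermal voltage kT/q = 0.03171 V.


Step 1: D = mu * (kT/q)
Step 2: D = 1008 * 0.03171
Step 3: D = 31.96 cm^2/s

31.96


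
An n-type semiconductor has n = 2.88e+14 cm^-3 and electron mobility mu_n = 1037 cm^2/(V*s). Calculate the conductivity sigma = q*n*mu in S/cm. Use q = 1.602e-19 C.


Step 1: sigma = q * n * mu
Step 2: sigma = 1.602e-19 * 2.88e+14 * 1037
Step 3: sigma = 4.784e-02 S/cm

4.784e-02


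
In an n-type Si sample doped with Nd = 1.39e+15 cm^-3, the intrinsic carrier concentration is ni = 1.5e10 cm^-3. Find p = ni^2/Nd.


Step 1: Since Nd >> ni, n ≈ Nd = 1.39e+15 cm^-3
Step 2: p = ni^2 / n = (1.5e10)^2 / 1.39e+15
Step 3: p = 2.25e20 / 1.39e+15 = 1.62e+05 cm^-3

1.62e+05


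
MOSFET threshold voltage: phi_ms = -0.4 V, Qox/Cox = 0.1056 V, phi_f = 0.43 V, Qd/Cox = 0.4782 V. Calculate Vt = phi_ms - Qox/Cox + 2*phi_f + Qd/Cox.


Step 1: Vt = phi_ms - Qox/Cox + 2*phi_f + Qd/Cox
Step 2: Vt = -0.4 - 0.1056 + 2*0.43 + 0.4782
Step 3: Vt = -0.4 - 0.1056 + 0.86 + 0.4782
Step 4: Vt = 0.8326 V

0.8326


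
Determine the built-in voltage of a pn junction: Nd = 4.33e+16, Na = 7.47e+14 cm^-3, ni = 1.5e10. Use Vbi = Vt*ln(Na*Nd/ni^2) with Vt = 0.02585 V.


Step 1: Compute Na*Nd/ni^2 = 7.47e+14 * 4.33e+16 / (1.5e10)^2 = 1.4376e+11
Step 2: ln(1.4376e+11) = 25.6914
Step 3: Vbi = 0.02585 * 25.6914 = 0.664 V

0.664


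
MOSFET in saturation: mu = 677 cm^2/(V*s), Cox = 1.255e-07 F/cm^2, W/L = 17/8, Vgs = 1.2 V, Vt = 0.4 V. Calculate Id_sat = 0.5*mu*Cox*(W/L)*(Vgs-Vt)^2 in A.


Step 1: Overdrive voltage Vov = Vgs - Vt = 1.2 - 0.4 = 0.8 V
Step 2: W/L = 17/8 = 2.125
Step 3: Id = 0.5 * 677 * 1.255e-07 * 2.125 * 0.8^2
Step 4: Id = 5.78e-05 A

5.78e-05


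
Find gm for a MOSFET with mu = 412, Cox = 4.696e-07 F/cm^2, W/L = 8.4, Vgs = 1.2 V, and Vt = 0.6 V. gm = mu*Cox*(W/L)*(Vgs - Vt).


Step 1: Vov = Vgs - Vt = 1.2 - 0.6 = 0.6 V
Step 2: gm = mu * Cox * (W/L) * Vov
Step 3: gm = 412 * 4.696e-07 * 8.4 * 0.6 = 9.75e-04 S

9.75e-04


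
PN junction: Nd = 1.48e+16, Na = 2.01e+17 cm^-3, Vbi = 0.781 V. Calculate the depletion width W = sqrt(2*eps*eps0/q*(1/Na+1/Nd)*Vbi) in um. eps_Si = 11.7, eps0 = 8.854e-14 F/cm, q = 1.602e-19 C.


Step 1: 1/Na + 1/Nd = 1/2.01e+17 + 1/1.48e+16 = 7.25427e-17
Step 2: 2*eps*eps0/q = 2*11.7*8.854e-14/1.602e-19 = 1.293281e+07
Step 3: W^2 = 1.293281e+07 * 7.25427e-17 * 0.781 = 7.32719e-10
Step 4: W = sqrt(7.32719e-10) = 2.707e-05 cm = 0.2707 um

0.2707


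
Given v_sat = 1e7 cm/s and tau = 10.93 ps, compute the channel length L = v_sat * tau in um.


Step 1: tau in seconds = 10.93 ps * 1e-12 = 1.0930e-11 s
Step 2: L = v_sat * tau = 1e7 * 1.0930e-11 = 1.0930e-04 cm
Step 3: L in um = 1.0930e-04 * 1e4 = 1.093 um

1.093


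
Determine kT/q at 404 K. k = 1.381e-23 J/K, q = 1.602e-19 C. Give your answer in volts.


Step 1: kT = 1.381e-23 * 404 = 5.57924e-21 J
Step 2: Vt = kT/q = 5.57924e-21 / 1.602e-19
Step 3: Vt = 0.03483 V

0.03483


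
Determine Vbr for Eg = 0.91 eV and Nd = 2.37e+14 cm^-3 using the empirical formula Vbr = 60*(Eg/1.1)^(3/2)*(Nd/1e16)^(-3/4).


Step 1: Eg/1.1 = 0.91/1.1 = 0.827273
Step 2: (Eg/1.1)^1.5 = 0.827273^1.5 = 0.752442
Step 3: (Nd/1e16)^(-0.75) = (0.0237)^(-0.75) = 16.555364
Step 4: Vbr = 60 * 0.752442 * 16.555364 = 747.4 V

747.4


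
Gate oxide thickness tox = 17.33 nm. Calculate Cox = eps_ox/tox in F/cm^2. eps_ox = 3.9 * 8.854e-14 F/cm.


Step 1: eps_ox = 3.9 * 8.854e-14 = 3.45306e-13 F/cm
Step 2: tox in cm = 17.33 nm * 1e-7 = 1.7330e-06 cm
Step 3: Cox = 3.45306e-13 / 1.7330e-06 = 1.99e-07 F/cm^2

1.99e-07


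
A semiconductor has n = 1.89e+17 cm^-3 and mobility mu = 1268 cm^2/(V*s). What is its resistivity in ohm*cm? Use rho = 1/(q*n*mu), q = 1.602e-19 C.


Step 1: sigma = q * n * mu = 1.602e-19 * 1.89e+17 * 1268 = 3.83923e+01 S/cm
Step 2: rho = 1 / sigma = 1 / 3.83923e+01 = 0.02605 ohm*cm

0.02605


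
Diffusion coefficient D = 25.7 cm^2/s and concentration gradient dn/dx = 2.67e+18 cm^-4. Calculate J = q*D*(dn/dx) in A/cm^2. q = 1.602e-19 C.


Step 1: J = q * D * (dn/dx)
Step 2: J = 1.602e-19 * 25.7 * 2.67e+18
Step 3: J = 1.10e+01 A/cm^2

1.10e+01


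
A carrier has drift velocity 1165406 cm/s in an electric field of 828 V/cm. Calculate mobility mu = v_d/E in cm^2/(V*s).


Step 1: mu = v_d / E
Step 2: mu = 1165406 / 828
Step 3: mu = 1407.5 cm^2/(V*s)

1407.5


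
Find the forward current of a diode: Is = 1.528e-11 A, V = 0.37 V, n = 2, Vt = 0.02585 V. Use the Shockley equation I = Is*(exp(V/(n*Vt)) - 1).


Step 1: V/(n*Vt) = 0.37/(2*0.02585) = 7.1567
Step 2: exp(7.1567) = 1.2827e+03
Step 3: I = 1.528e-11 * (1.2827e+03 - 1) = 1.96e-08 A

1.96e-08


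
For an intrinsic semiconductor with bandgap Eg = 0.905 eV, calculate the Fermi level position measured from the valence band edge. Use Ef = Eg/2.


Step 1: For an intrinsic semiconductor, the Fermi level sits at midgap.
Step 2: Ef = Eg / 2 = 0.905 / 2 = 0.4525 eV

0.4525


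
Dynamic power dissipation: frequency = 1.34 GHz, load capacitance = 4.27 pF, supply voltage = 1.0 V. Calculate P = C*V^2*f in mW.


Step 1: V^2 = 1.0^2 = 1.0 V^2
Step 2: P = C*V^2*f = 4.27e-12 F * 1.0 * 1.34e9 Hz
Step 3: P = 5.7218e-03 W
Step 4: P = 5.722 mW

5.722


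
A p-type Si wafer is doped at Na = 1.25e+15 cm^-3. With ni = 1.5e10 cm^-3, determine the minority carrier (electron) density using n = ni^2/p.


Step 1: Majority hole concentration p ≈ Na = 1.25e+15 cm^-3
Step 2: n = ni^2 / Na = (1.5e10)^2 / 1.25e+15
Step 3: n = 1.80e+05 cm^-3

1.80e+05


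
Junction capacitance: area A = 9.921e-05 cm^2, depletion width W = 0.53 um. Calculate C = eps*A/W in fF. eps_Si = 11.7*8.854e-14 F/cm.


Step 1: eps_Si = 11.7 * 8.854e-14 = 1.035918e-12 F/cm
Step 2: W in cm = 0.53 * 1e-4 = 5.30e-05 cm
Step 3: C = 1.035918e-12 * 9.921e-05 / 5.30e-05 = 1.939121e-12 F
Step 4: C = 1939.12 fF

1939.12


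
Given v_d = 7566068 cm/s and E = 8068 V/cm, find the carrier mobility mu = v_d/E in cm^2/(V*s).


Step 1: mu = v_d / E
Step 2: mu = 7566068 / 8068
Step 3: mu = 937.79 cm^2/(V*s)

937.79


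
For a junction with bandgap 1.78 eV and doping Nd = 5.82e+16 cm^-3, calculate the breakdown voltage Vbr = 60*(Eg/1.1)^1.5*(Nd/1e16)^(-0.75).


Step 1: Eg/1.1 = 1.78/1.1 = 1.618182
Step 2: (Eg/1.1)^1.5 = 1.618182^1.5 = 2.058453
Step 3: (Nd/1e16)^(-0.75) = (5.82)^(-0.75) = 0.266875
Step 4: Vbr = 60 * 2.058453 * 0.266875 = 33.0 V

33.0


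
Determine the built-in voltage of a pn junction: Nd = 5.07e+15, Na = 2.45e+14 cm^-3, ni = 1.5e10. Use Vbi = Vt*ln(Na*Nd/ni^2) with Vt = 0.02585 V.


Step 1: Compute Na*Nd/ni^2 = 2.45e+14 * 5.07e+15 / (1.5e10)^2 = 5.5207e+09
Step 2: ln(5.5207e+09) = 22.4318
Step 3: Vbi = 0.02585 * 22.4318 = 0.58 V

0.58


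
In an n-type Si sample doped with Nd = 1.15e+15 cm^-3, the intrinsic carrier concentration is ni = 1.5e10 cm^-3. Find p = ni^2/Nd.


Step 1: Since Nd >> ni, n ≈ Nd = 1.15e+15 cm^-3
Step 2: p = ni^2 / n = (1.5e10)^2 / 1.15e+15
Step 3: p = 2.25e20 / 1.15e+15 = 1.96e+05 cm^-3

1.96e+05


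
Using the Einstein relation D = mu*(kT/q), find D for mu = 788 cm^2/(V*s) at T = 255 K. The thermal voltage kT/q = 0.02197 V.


Step 1: D = mu * (kT/q)
Step 2: D = 788 * 0.02197
Step 3: D = 17.31 cm^2/s

17.31


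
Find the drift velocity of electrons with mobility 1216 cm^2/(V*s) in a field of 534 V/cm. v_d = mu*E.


Step 1: v_d = mu * E
Step 2: v_d = 1216 * 534 = 649344
Step 3: v_d = 6.49e+05 cm/s

6.49e+05


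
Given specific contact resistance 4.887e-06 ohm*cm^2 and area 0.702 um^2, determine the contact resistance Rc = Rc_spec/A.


Step 1: Convert area to cm^2: 0.702 um^2 = 7.0200e-09 cm^2
Step 2: Rc = Rc_spec / A = 4.887e-06 / 7.0200e-09
Step 3: Rc = 6.96e+02 ohms

6.96e+02


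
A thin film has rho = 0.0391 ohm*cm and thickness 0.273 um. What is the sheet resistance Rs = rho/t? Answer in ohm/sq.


Step 1: Convert thickness to cm: t = 0.273 um = 2.7300e-05 cm
Step 2: Rs = rho / t = 0.0391 / 2.7300e-05
Step 3: Rs = 1432.2 ohm/sq

1432.2


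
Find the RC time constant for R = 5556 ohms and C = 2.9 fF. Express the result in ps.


Step 1: tau = R * C
Step 2: tau = 5556 * 2.9 fF = 5556 * 2.9e-15 F
Step 3: tau = 1.61124e-11 s = 16.1124 ps

16.1124


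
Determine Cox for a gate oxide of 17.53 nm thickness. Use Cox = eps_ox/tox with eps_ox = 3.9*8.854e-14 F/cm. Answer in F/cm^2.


Step 1: eps_ox = 3.9 * 8.854e-14 = 3.45306e-13 F/cm
Step 2: tox in cm = 17.53 nm * 1e-7 = 1.7530e-06 cm
Step 3: Cox = 3.45306e-13 / 1.7530e-06 = 1.97e-07 F/cm^2

1.97e-07


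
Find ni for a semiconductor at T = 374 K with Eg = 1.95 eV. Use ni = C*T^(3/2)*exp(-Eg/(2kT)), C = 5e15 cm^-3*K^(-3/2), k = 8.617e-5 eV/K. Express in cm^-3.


Step 1: Compute kT = 8.617e-5 * 374 = 0.03222758 eV
Step 2: Exponent = -Eg/(2kT) = -1.95/(2*0.03222758) = -30.25359
Step 3: T^(3/2) = 374^1.5 = 7232.82
Step 4: ni = 5e15 * 7232.82 * exp(-30.25359) = 2.63e+06 cm^-3

2.63e+06


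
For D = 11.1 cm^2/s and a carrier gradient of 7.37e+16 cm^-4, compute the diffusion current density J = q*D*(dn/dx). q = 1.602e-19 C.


Step 1: J = q * D * (dn/dx)
Step 2: J = 1.602e-19 * 11.1 * 7.37e+16
Step 3: J = 1.31e-01 A/cm^2

1.31e-01


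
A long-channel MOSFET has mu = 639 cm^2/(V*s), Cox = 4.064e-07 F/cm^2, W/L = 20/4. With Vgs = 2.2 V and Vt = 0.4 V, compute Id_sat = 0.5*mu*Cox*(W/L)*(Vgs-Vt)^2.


Step 1: Overdrive voltage Vov = Vgs - Vt = 2.2 - 0.4 = 1.8 V
Step 2: W/L = 20/4 = 5
Step 3: Id = 0.5 * 639 * 4.064e-07 * 5 * 1.8^2
Step 4: Id = 2.10e-03 A

2.10e-03


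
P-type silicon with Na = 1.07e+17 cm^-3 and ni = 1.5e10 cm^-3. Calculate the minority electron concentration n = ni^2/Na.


Step 1: Majority hole concentration p ≈ Na = 1.07e+17 cm^-3
Step 2: n = ni^2 / Na = (1.5e10)^2 / 1.07e+17
Step 3: n = 2.10e+03 cm^-3

2.10e+03


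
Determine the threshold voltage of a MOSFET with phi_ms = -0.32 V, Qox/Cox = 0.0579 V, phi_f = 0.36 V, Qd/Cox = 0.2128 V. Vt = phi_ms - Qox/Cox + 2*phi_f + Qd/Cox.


Step 1: Vt = phi_ms - Qox/Cox + 2*phi_f + Qd/Cox
Step 2: Vt = -0.32 - 0.0579 + 2*0.36 + 0.2128
Step 3: Vt = -0.32 - 0.0579 + 0.72 + 0.2128
Step 4: Vt = 0.5549 V

0.5549


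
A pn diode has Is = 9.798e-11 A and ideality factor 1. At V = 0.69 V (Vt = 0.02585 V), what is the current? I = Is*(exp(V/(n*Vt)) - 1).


Step 1: V/(n*Vt) = 0.69/(1*0.02585) = 26.6925
Step 2: exp(26.6925) = 3.9121e+11
Step 3: I = 9.798e-11 * (3.9121e+11 - 1) = 3.83e+01 A

3.83e+01


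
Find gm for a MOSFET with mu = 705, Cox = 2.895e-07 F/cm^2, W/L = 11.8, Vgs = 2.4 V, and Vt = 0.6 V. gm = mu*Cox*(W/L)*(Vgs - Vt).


Step 1: Vov = Vgs - Vt = 2.4 - 0.6 = 1.8 V
Step 2: gm = mu * Cox * (W/L) * Vov
Step 3: gm = 705 * 2.895e-07 * 11.8 * 1.8 = 4.34e-03 S

4.34e-03


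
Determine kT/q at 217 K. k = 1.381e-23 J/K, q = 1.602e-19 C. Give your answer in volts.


Step 1: kT = 1.381e-23 * 217 = 2.99677e-21 J
Step 2: Vt = kT/q = 2.99677e-21 / 1.602e-19
Step 3: Vt = 0.01871 V

0.01871


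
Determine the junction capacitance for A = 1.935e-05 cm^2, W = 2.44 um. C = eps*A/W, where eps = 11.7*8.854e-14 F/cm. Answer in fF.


Step 1: eps_Si = 11.7 * 8.854e-14 = 1.035918e-12 F/cm
Step 2: W in cm = 2.44 * 1e-4 = 2.44e-04 cm
Step 3: C = 1.035918e-12 * 1.935e-05 / 2.44e-04 = 8.215169e-14 F
Step 4: C = 82.15 fF

82.15


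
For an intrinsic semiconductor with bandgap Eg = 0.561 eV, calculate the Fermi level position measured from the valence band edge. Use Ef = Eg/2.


Step 1: For an intrinsic semiconductor, the Fermi level sits at midgap.
Step 2: Ef = Eg / 2 = 0.561 / 2 = 0.2805 eV

0.2805


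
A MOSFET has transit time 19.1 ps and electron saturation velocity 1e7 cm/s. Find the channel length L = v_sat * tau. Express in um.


Step 1: tau in seconds = 19.1 ps * 1e-12 = 1.9100e-11 s
Step 2: L = v_sat * tau = 1e7 * 1.9100e-11 = 1.9100e-04 cm
Step 3: L in um = 1.9100e-04 * 1e4 = 1.91 um

1.91


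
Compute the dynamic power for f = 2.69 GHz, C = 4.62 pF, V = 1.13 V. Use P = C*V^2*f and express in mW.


Step 1: V^2 = 1.13^2 = 1.2769 V^2
Step 2: P = C*V^2*f = 4.62e-12 F * 1.2769 * 2.69e9 Hz
Step 3: P = 1.586905782e-02 W
Step 4: P = 15.869 mW

15.869


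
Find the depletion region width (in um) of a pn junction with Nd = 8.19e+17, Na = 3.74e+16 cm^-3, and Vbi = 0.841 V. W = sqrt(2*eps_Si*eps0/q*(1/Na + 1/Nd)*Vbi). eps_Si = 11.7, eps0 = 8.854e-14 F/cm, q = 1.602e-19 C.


Step 1: 1/Na + 1/Nd = 1/3.74e+16 + 1/8.19e+17 = 2.79590e-17
Step 2: 2*eps*eps0/q = 2*11.7*8.854e-14/1.602e-19 = 1.293281e+07
Step 3: W^2 = 1.293281e+07 * 2.79590e-17 * 0.841 = 3.04096e-10
Step 4: W = sqrt(3.04096e-10) = 1.744e-05 cm = 0.1744 um

0.1744


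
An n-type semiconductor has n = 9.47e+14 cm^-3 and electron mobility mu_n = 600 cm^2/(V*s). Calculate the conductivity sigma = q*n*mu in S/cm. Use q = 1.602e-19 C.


Step 1: sigma = q * n * mu
Step 2: sigma = 1.602e-19 * 9.47e+14 * 600
Step 3: sigma = 9.103e-02 S/cm

9.103e-02


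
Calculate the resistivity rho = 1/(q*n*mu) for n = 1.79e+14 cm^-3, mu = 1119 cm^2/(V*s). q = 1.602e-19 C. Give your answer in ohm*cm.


Step 1: sigma = q * n * mu = 1.602e-19 * 1.79e+14 * 1119 = 3.20882e-02 S/cm
Step 2: rho = 1 / sigma = 1 / 3.20882e-02 = 31.16 ohm*cm

31.16


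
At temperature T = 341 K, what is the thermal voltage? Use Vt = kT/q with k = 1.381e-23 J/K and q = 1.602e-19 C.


Step 1: kT = 1.381e-23 * 341 = 4.70921e-21 J
Step 2: Vt = kT/q = 4.70921e-21 / 1.602e-19
Step 3: Vt = 0.0294 V

0.0294


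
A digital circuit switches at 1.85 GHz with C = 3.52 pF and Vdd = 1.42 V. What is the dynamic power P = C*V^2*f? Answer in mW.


Step 1: V^2 = 1.42^2 = 2.0164 V^2
Step 2: P = C*V^2*f = 3.52e-12 F * 2.0164 * 1.85e9 Hz
Step 3: P = 1.31307968e-02 W
Step 4: P = 13.131 mW

13.131


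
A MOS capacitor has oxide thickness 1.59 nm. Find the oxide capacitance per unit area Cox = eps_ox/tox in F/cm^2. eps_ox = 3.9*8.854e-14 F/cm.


Step 1: eps_ox = 3.9 * 8.854e-14 = 3.45306e-13 F/cm
Step 2: tox in cm = 1.59 nm * 1e-7 = 1.5900e-07 cm
Step 3: Cox = 3.45306e-13 / 1.5900e-07 = 2.17e-06 F/cm^2

2.17e-06


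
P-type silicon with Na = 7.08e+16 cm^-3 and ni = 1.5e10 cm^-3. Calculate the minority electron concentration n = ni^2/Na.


Step 1: Majority hole concentration p ≈ Na = 7.08e+16 cm^-3
Step 2: n = ni^2 / Na = (1.5e10)^2 / 7.08e+16
Step 3: n = 3.18e+03 cm^-3

3.18e+03


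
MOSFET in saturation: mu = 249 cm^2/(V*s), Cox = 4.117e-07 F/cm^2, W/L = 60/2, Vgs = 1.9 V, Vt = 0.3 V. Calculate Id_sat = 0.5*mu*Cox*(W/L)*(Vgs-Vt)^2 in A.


Step 1: Overdrive voltage Vov = Vgs - Vt = 1.9 - 0.3 = 1.6 V
Step 2: W/L = 60/2 = 30
Step 3: Id = 0.5 * 249 * 4.117e-07 * 30 * 1.6^2
Step 4: Id = 3.94e-03 A

3.94e-03


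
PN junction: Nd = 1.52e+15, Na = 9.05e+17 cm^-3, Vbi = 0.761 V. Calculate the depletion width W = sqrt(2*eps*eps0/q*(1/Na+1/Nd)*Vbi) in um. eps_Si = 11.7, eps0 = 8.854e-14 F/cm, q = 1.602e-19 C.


Step 1: 1/Na + 1/Nd = 1/9.05e+17 + 1/1.52e+15 = 6.59000e-16
Step 2: 2*eps*eps0/q = 2*11.7*8.854e-14/1.602e-19 = 1.293281e+07
Step 3: W^2 = 1.293281e+07 * 6.59000e-16 * 0.761 = 6.48579e-09
Step 4: W = sqrt(6.48579e-09) = 8.053e-05 cm = 0.8053 um

0.8053
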